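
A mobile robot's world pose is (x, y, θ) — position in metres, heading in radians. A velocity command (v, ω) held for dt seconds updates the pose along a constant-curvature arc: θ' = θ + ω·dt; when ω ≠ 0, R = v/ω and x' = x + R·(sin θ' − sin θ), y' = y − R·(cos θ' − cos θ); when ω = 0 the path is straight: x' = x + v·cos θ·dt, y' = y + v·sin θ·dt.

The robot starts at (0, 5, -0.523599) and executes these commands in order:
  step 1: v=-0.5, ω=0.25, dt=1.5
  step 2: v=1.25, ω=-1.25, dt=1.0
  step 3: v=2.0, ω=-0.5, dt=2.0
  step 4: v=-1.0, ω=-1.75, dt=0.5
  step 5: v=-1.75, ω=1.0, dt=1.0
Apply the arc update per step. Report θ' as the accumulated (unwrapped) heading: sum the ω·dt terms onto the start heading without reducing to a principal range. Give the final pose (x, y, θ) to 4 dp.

(0.9258, 1.5464, -2.2736)

step 1: θ'=-0.1486 (R=-2.0000) → pose (-0.7039, 5.2459, -0.1486)
step 2: θ'=-1.3986 (R=-1.0000) → pose (0.1333, 4.4283, -1.3986)
step 3: θ'=-2.3986 (R=-4.0000) → pose (-1.1016, 0.7971, -2.3986)
step 4: θ'=-3.2736 (R=0.5714) → pose (-0.6398, 0.9427, -3.2736)
step 5: θ'=-2.2736 (R=-1.7500) → pose (0.9258, 1.5464, -2.2736)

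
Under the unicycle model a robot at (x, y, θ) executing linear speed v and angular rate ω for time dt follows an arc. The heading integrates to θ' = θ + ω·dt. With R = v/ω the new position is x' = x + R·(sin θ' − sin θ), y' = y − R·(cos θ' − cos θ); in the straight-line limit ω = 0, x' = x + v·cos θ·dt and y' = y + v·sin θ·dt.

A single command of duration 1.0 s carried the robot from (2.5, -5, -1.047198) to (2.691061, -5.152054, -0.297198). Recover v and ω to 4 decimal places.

v = 0.2500, ω = 0.7500

Δθ = -0.297198 − -1.047198 = 0.750000
ω = Δθ/dt = 0.750000/1.0 = 0.7500
R = Δx/(sin θ' − sin θ) = 0.3333
v = R·ω = 0.3333·0.7500 = 0.2500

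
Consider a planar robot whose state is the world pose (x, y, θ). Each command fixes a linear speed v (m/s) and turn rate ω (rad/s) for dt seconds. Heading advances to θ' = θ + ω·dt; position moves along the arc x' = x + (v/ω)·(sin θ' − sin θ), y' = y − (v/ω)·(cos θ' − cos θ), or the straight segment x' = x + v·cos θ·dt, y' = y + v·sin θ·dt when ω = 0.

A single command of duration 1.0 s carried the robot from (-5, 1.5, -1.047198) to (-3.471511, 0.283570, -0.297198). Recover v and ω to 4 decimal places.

Δθ = -0.297198 − -1.047198 = 0.750000
ω = Δθ/dt = 0.750000/1.0 = 0.7500
R = Δx/(sin θ' − sin θ) = 2.6667
v = R·ω = 2.6667·0.7500 = 2.0000

v = 2.0000, ω = 0.7500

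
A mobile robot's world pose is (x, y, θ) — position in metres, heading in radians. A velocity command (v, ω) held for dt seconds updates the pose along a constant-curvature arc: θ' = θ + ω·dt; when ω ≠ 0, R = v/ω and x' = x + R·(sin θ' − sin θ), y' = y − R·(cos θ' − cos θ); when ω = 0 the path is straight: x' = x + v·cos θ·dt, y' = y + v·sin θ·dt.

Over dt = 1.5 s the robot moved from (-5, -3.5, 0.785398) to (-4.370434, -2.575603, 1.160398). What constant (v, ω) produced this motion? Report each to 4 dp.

Δθ = 1.160398 − 0.785398 = 0.375000
ω = Δθ/dt = 0.375000/1.5 = 0.2500
R = −Δy/(cos θ' − cos θ) = 3.0000
v = R·ω = 3.0000·0.2500 = 0.7500

v = 0.7500, ω = 0.2500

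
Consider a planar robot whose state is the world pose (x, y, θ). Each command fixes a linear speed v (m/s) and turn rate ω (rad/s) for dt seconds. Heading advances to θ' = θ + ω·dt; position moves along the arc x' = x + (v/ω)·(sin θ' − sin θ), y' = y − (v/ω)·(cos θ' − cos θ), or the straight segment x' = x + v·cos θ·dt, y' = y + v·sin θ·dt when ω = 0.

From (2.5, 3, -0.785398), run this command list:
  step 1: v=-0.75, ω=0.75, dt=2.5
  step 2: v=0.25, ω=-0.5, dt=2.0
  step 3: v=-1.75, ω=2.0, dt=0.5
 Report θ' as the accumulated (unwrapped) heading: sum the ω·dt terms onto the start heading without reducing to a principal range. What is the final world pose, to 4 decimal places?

(0.6076, 2.5558, 1.0896)

step 1: θ'=1.0896 (R=-1.0000) → pose (0.9065, 2.7557, 1.0896)
step 2: θ'=0.0896 (R=-0.5000) → pose (1.3049, 3.0223, 0.0896)
step 3: θ'=1.0896 (R=-0.8750) → pose (0.6076, 2.5558, 1.0896)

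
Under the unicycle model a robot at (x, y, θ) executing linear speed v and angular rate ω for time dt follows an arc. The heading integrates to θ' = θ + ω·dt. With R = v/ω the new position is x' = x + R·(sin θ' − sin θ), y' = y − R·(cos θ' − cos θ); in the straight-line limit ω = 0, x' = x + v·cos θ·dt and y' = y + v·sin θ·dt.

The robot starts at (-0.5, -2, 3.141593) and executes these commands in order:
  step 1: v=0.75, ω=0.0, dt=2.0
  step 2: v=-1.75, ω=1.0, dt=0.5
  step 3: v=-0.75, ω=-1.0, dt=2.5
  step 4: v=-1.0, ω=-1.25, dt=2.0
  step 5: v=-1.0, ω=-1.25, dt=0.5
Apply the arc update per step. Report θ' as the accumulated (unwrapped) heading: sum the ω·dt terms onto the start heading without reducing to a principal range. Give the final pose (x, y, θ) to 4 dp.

(-1.5798, -2.1023, -1.9834)

step 1: θ'=3.1416 (straight) → pose (-2.0000, -2.0000, 3.1416)
step 2: θ'=3.6416 (R=-1.7500) → pose (-1.1610, -1.7858, 3.6416)
step 3: θ'=1.1416 (R=0.7500) → pose (-0.1195, -2.7561, 1.1416)
step 4: θ'=-1.3584 (R=0.8000) → pose (-1.6289, -2.5918, -1.3584)
step 5: θ'=-1.9834 (R=0.8000) → pose (-1.5798, -2.1023, -1.9834)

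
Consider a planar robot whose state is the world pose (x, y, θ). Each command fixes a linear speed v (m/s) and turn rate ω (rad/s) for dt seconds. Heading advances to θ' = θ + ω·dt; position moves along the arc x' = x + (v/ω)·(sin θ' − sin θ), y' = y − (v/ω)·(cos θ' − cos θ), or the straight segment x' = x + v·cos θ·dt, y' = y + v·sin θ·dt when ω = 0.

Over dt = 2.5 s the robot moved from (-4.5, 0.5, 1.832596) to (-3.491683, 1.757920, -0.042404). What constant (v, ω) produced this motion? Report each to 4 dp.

v = 0.7500, ω = -0.7500

Δθ = -0.042404 − 1.832596 = -1.875000
ω = Δθ/dt = -1.875000/2.5 = -0.7500
R = −Δy/(cos θ' − cos θ) = -1.0000
v = R·ω = -1.0000·-0.7500 = 0.7500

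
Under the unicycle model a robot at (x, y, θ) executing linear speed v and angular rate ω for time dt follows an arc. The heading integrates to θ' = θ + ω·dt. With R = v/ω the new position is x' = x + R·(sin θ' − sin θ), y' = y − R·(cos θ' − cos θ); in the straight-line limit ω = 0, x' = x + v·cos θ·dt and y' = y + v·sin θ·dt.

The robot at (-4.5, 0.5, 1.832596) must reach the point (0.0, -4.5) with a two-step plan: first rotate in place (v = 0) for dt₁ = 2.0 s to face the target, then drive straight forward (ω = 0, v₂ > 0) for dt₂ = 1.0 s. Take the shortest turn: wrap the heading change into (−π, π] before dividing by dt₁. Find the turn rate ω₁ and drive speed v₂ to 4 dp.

ω₁ = -1.3353, v₂ = 6.7268

heading to target = atan2(-4.5−0.5, 0−-4.5) = -0.8380
Δθ = wrap(-0.8380 − 1.8326) = -2.6706; ω₁ = Δθ/dt₁ = -1.3353
distance = √((0−-4.5)² + (-4.5−0.5)²) = 6.7268; v₂ = distance/dt₂ = 6.7268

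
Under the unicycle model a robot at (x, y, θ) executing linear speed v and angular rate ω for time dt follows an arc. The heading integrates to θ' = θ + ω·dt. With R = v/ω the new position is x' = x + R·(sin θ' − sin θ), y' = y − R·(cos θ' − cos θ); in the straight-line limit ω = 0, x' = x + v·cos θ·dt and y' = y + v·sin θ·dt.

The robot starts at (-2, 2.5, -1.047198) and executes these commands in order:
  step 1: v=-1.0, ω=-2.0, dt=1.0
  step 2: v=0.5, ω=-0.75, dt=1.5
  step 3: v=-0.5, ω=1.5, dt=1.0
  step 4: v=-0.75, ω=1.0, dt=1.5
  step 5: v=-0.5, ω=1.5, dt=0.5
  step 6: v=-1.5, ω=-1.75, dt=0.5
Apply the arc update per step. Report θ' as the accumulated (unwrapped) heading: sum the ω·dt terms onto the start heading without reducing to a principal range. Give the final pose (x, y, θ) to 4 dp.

step 1: θ'=-3.0472 (R=0.5000) → pose (-1.6141, 3.2478, -3.0472)
step 2: θ'=-4.1722 (R=-0.6667) → pose (-2.2487, 3.5686, -4.1722)
step 3: θ'=-2.6722 (R=-0.3333) → pose (-1.8120, 3.4428, -2.6722)
step 4: θ'=-1.1722 (R=-0.7500) → pose (-1.4601, 4.4027, -1.1722)
step 5: θ'=-0.4222 (R=-0.3333) → pose (-1.6307, 4.5774, -0.4222)
step 6: θ'=-1.2972 (R=0.8571) → pose (-2.1047, 5.1277, -1.2972)

(-2.1047, 5.1277, -1.2972)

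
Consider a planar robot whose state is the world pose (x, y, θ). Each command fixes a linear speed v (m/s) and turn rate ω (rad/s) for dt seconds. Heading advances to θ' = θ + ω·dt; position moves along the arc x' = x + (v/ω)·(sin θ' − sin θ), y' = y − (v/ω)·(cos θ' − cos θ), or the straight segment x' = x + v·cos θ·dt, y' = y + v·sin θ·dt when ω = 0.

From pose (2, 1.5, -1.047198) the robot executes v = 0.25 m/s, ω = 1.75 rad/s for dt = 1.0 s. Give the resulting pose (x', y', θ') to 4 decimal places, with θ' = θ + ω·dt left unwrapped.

(2.2161, 1.4624, 0.7028)

θ' = -1.0472 + 1.75·1.0 = 0.7028
R = v/ω = 0.25/1.75 = 0.1429
x' = 2 + 0.1429·(sin 0.7028 − sin -1.0472) = 2.2161
y' = 1.5 − 0.1429·(cos 0.7028 − cos -1.0472) = 1.4624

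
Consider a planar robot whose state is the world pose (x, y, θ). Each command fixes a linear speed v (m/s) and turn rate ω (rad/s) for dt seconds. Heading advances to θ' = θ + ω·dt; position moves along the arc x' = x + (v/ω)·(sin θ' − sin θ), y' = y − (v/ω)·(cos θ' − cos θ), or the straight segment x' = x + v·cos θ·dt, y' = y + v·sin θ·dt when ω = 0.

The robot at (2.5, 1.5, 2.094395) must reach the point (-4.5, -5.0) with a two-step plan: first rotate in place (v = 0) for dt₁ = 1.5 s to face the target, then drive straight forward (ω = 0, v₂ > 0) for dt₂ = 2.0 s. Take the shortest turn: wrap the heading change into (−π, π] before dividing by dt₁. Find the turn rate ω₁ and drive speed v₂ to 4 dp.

ω₁ = 1.1971, v₂ = 4.7762

heading to target = atan2(-5−1.5, -4.5−2.5) = -2.3932
Δθ = wrap(-2.3932 − 2.0944) = 1.7956; ω₁ = Δθ/dt₁ = 1.1971
distance = √((-4.5−2.5)² + (-5−1.5)²) = 9.5525; v₂ = distance/dt₂ = 4.7762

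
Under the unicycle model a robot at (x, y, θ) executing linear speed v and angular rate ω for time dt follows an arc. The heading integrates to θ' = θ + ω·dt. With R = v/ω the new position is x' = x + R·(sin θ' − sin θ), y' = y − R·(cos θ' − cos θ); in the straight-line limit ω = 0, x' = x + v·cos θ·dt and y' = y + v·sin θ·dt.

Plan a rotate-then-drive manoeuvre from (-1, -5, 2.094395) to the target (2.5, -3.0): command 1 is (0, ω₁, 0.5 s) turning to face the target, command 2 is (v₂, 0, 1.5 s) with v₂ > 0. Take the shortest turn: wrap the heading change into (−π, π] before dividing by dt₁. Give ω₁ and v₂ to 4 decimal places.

ω₁ = -3.1505, v₂ = 2.6874

heading to target = atan2(-3−-5, 2.5−-1) = 0.5191
Δθ = wrap(0.5191 − 2.0944) = -1.5752; ω₁ = Δθ/dt₁ = -3.1505
distance = √((2.5−-1)² + (-3−-5)²) = 4.0311; v₂ = distance/dt₂ = 2.6874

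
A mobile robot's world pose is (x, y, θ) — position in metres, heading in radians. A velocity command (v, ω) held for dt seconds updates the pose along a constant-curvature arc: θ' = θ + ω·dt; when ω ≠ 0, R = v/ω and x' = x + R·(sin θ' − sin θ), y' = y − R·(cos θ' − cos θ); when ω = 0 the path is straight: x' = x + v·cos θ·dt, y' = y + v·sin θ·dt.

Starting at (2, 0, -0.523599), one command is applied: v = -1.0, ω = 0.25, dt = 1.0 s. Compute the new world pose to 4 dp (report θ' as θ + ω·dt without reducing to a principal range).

(1.0808, 0.3871, -0.2736)

θ' = -0.5236 + 0.25·1.0 = -0.2736
R = v/ω = -1.0/0.25 = -4.0000
x' = 2 + -4.0000·(sin -0.2736 − sin -0.5236) = 1.0808
y' = 0 − -4.0000·(cos -0.2736 − cos -0.5236) = 0.3871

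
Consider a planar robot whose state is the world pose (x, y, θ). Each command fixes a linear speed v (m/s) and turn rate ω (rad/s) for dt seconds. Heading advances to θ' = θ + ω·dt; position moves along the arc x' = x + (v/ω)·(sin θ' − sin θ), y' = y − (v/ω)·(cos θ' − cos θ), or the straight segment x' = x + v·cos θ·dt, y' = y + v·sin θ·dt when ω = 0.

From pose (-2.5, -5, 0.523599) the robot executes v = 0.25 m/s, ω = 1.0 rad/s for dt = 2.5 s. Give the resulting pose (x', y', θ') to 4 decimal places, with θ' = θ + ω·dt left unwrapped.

(-2.5956, -4.5352, 3.0236)

θ' = 0.5236 + 1.0·2.5 = 3.0236
R = v/ω = 0.25/1.0 = 0.2500
x' = -2.5 + 0.2500·(sin 3.0236 − sin 0.5236) = -2.5956
y' = -5 − 0.2500·(cos 3.0236 − cos 0.5236) = -4.5352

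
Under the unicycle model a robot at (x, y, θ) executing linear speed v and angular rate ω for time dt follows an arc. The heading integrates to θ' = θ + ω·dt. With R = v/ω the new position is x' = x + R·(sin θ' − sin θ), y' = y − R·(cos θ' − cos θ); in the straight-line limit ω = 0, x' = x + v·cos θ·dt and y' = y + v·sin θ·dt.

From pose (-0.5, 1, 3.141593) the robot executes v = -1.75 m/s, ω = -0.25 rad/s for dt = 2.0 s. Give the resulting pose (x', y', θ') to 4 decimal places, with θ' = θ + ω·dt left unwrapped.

θ' = 3.1416 + -0.25·2.0 = 2.6416
R = v/ω = -1.75/-0.25 = 7.0000
x' = -0.5 + 7.0000·(sin 2.6416 − sin 3.1416) = 2.8560
y' = 1 − 7.0000·(cos 2.6416 − cos 3.1416) = 0.1431

(2.8560, 0.1431, 2.6416)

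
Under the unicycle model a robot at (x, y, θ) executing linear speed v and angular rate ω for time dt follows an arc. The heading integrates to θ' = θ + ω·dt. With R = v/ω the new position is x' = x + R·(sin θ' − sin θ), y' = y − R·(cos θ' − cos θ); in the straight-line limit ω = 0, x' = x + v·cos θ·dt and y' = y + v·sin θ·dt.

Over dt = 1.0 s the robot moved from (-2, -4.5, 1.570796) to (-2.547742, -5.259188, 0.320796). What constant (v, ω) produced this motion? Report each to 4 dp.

v = -1.0000, ω = -1.2500

Δθ = 0.320796 − 1.570796 = -1.250000
ω = Δθ/dt = -1.250000/1.0 = -1.2500
R = −Δy/(cos θ' − cos θ) = 0.8000
v = R·ω = 0.8000·-1.2500 = -1.0000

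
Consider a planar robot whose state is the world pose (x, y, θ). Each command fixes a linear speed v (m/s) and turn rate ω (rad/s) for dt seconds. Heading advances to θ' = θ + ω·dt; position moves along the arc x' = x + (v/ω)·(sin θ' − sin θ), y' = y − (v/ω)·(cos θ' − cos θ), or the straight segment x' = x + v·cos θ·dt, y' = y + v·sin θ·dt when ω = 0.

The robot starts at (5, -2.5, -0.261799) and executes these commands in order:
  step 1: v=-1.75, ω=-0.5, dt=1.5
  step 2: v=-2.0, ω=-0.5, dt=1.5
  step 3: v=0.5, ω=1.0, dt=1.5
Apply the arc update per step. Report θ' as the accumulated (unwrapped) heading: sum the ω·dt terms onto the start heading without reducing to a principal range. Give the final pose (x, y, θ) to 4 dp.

(2.7640, 1.3274, -0.2618)

step 1: θ'=-1.0118 (R=3.5000) → pose (2.9386, -0.9754, -1.0118)
step 2: θ'=-1.7618 (R=4.0000) → pose (2.4025, 1.9053, -1.7618)
step 3: θ'=-0.2618 (R=0.5000) → pose (2.7640, 1.3274, -0.2618)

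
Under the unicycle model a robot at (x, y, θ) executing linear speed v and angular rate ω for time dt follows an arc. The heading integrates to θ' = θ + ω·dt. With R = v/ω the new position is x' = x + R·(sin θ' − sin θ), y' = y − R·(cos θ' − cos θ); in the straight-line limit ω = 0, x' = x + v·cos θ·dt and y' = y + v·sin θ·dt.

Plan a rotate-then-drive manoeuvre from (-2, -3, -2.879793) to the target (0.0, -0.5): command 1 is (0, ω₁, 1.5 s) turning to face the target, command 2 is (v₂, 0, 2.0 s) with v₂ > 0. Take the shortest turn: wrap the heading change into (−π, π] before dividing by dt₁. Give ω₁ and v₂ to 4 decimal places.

ω₁ = -1.6716, v₂ = 1.6008

heading to target = atan2(-0.5−-3, 0−-2) = 0.8961
Δθ = wrap(0.8961 − -2.8798) = -2.5073; ω₁ = Δθ/dt₁ = -1.6716
distance = √((0−-2)² + (-0.5−-3)²) = 3.2016; v₂ = distance/dt₂ = 1.6008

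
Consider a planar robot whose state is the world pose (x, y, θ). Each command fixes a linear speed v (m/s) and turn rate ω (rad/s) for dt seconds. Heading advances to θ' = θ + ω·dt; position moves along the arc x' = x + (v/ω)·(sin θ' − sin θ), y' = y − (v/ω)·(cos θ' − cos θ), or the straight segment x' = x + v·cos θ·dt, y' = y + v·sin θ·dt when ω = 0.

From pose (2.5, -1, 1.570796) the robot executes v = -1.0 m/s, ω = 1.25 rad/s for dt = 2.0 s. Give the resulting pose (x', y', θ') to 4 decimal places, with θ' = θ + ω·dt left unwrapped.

θ' = 1.5708 + 1.25·2.0 = 4.0708
R = v/ω = -1.0/1.25 = -0.8000
x' = 2.5 + -0.8000·(sin 4.0708 − sin 1.5708) = 3.9409
y' = -1 − -0.8000·(cos 4.0708 − cos 1.5708) = -1.4788

(3.9409, -1.4788, 4.0708)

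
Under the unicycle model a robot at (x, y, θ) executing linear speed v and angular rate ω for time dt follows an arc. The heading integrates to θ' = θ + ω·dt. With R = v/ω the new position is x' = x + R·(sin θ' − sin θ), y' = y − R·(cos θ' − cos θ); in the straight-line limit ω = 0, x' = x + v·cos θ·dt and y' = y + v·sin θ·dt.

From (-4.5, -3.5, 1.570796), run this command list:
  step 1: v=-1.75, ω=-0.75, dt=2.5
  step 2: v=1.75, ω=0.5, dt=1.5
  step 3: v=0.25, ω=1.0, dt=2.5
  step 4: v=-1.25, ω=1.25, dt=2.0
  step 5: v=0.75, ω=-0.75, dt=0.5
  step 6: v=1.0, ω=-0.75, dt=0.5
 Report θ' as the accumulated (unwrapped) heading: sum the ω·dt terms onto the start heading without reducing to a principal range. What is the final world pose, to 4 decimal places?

(-3.8184, -4.2322, 4.6958)

step 1: θ'=-0.3042 (R=2.3333) → pose (-7.5322, -5.7262, -0.3042)
step 2: θ'=0.4458 (R=3.5000) → pose (-4.9748, -5.5448, 0.4458)
step 3: θ'=2.9458 (R=0.2500) → pose (-5.0339, -5.0740, 2.9458)
step 4: θ'=5.4458 (R=-1.0000) → pose (-4.0965, -3.4237, 5.4458)
step 5: θ'=5.0708 (R=-1.0000) → pose (-3.9029, -3.7424, 5.0708)
step 6: θ'=4.6958 (R=-1.3333) → pose (-3.8184, -4.2322, 4.6958)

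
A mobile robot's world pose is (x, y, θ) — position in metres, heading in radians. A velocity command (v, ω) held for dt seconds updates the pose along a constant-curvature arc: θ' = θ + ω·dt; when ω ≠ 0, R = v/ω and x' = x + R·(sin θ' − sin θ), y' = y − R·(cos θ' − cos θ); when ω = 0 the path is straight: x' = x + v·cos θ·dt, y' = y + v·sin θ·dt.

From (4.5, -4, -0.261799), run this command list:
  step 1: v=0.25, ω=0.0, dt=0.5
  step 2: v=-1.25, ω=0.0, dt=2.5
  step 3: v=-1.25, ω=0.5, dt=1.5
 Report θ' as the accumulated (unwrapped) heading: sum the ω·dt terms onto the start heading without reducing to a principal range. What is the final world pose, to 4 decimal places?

step 1: θ'=-0.2618 (straight) → pose (4.6207, -4.0324, -0.2618)
step 2: θ'=-0.2618 (straight) → pose (1.6022, -3.2235, -0.2618)
step 3: θ'=0.4882 (R=-2.5000) → pose (-0.2174, -3.4304, 0.4882)

(-0.2174, -3.4304, 0.4882)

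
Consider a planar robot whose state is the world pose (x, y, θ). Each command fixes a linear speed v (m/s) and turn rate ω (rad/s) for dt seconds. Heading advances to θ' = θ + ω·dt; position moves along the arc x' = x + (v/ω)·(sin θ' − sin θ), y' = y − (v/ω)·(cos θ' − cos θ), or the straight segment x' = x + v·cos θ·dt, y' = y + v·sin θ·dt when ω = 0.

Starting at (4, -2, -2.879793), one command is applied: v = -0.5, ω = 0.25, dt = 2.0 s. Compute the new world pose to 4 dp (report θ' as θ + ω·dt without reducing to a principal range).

(4.8628, -1.5153, -2.3798)

θ' = -2.8798 + 0.25·2.0 = -2.3798
R = v/ω = -0.5/0.25 = -2.0000
x' = 4 + -2.0000·(sin -2.3798 − sin -2.8798) = 4.8628
y' = -2 − -2.0000·(cos -2.3798 − cos -2.8798) = -1.5153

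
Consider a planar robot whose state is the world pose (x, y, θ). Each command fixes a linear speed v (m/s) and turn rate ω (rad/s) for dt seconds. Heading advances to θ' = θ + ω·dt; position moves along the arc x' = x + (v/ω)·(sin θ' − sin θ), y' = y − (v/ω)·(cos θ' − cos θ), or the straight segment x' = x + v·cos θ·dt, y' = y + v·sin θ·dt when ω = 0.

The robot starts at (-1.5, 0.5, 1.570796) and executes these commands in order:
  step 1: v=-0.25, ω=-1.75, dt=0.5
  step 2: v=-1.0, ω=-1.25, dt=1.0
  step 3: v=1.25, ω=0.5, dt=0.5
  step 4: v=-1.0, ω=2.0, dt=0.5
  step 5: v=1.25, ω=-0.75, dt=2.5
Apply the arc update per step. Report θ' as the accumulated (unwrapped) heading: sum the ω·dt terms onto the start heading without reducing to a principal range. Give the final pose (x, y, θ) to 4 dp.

step 1: θ'=0.6958 (R=0.1429) → pose (-1.5513, 0.3904, 0.6958)
step 2: θ'=-0.5542 (R=0.8000) → pose (-2.4851, 0.3241, -0.5542)
step 3: θ'=-0.3042 (R=2.5000) → pose (-1.9183, 0.0647, -0.3042)
step 4: θ'=0.6958 (R=-0.5000) → pose (-2.3885, -0.0286, 0.6958)
step 5: θ'=-1.1792 (R=-1.6667) → pose (0.2203, -0.6717, -1.1792)

(0.2203, -0.6717, -1.1792)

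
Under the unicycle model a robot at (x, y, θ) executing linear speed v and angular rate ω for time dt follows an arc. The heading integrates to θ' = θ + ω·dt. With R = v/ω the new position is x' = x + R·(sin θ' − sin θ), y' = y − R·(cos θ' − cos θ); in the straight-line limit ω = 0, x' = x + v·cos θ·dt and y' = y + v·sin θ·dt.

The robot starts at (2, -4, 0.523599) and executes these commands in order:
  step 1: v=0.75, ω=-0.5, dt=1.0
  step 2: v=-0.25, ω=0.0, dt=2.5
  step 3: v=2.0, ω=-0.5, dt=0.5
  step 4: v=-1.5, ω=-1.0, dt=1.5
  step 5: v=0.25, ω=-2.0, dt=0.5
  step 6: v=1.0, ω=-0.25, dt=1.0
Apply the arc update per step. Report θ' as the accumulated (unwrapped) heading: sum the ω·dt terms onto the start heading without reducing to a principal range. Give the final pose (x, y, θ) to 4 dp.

(0.9081, -2.6014, -2.9764)

step 1: θ'=0.0236 (R=-1.5000) → pose (2.7146, -3.7995, 0.0236)
step 2: θ'=0.0236 (straight) → pose (2.0898, -3.8142, 0.0236)
step 3: θ'=-0.2264 (R=-4.0000) → pose (3.0821, -3.9152, -0.2264)
step 4: θ'=-1.7264 (R=1.5000) → pose (1.9369, -2.2210, -1.7264)
step 5: θ'=-2.7264 (R=-0.1250) → pose (1.8638, -2.3160, -2.7264)
step 6: θ'=-2.9764 (R=-4.0000) → pose (0.9081, -2.6014, -2.9764)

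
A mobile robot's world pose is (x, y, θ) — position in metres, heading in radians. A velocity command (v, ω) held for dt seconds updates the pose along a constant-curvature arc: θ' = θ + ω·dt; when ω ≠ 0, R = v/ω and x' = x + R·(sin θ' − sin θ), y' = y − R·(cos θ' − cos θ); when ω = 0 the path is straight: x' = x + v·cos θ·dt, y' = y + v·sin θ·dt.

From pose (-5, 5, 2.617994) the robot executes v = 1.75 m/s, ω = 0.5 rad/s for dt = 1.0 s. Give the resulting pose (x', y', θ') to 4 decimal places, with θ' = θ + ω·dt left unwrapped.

θ' = 2.6180 + 0.5·1.0 = 3.1180
R = v/ω = 1.75/0.5 = 3.5000
x' = -5 + 3.5000·(sin 3.1180 − sin 2.6180) = -6.6674
y' = 5 − 3.5000·(cos 3.1180 − cos 2.6180) = 5.4679

(-6.6674, 5.4679, 3.1180)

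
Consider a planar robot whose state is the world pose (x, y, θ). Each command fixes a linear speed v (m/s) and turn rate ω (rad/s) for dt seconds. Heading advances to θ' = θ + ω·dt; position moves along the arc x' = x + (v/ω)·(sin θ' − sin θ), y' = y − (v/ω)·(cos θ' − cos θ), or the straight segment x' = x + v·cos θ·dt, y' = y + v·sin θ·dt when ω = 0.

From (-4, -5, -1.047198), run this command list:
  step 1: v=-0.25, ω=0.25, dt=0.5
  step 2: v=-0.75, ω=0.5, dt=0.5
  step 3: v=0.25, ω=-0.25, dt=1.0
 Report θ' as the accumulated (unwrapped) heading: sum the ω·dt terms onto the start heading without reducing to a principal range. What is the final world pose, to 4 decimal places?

(-4.1562, -4.8067, -0.9222)

step 1: θ'=-0.9222 (R=-1.0000) → pose (-4.0691, -4.8959, -0.9222)
step 2: θ'=-0.6722 (R=-1.5000) → pose (-4.3304, -4.6284, -0.6722)
step 3: θ'=-0.9222 (R=-1.0000) → pose (-4.1562, -4.8067, -0.9222)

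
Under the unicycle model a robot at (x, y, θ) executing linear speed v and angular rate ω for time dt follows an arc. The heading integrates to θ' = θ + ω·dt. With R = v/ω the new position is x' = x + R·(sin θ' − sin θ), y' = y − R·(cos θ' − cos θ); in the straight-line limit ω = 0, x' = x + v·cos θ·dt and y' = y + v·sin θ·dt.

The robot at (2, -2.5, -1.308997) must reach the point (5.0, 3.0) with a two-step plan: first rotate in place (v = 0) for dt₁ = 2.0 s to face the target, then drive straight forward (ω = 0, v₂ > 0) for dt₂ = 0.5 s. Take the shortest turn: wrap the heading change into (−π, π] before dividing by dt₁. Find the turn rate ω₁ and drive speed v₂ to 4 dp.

ω₁ = 1.1902, v₂ = 12.5300

heading to target = atan2(3−-2.5, 5−2) = 1.0714
Δθ = wrap(1.0714 − -1.3090) = 2.3804; ω₁ = Δθ/dt₁ = 1.1902
distance = √((5−2)² + (3−-2.5)²) = 6.2650; v₂ = distance/dt₂ = 12.5300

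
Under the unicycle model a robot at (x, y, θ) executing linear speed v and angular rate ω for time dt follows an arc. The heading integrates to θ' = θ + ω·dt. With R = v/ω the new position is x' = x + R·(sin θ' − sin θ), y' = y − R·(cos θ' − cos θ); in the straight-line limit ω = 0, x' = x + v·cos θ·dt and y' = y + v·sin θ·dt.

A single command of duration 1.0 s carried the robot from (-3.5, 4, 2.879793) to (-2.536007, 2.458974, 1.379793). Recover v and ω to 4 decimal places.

Δθ = 1.379793 − 2.879793 = -1.500000
ω = Δθ/dt = -1.500000/1.0 = -1.5000
R = −Δy/(cos θ' − cos θ) = 1.3333
v = R·ω = 1.3333·-1.5000 = -2.0000

v = -2.0000, ω = -1.5000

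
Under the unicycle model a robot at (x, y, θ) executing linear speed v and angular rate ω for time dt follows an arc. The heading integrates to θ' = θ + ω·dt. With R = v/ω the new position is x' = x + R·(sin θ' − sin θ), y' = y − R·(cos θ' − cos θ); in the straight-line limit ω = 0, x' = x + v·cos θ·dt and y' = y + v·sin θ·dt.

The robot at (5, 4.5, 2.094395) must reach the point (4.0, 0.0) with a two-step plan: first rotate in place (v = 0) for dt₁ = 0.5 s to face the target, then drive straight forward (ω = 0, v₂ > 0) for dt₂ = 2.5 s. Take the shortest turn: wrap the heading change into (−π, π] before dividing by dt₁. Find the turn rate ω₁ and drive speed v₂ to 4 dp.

ω₁ = 4.7987, v₂ = 1.8439

heading to target = atan2(0−4.5, 4−5) = -1.7895
Δθ = wrap(-1.7895 − 2.0944) = 2.3993; ω₁ = Δθ/dt₁ = 4.7987
distance = √((4−5)² + (0−4.5)²) = 4.6098; v₂ = distance/dt₂ = 1.8439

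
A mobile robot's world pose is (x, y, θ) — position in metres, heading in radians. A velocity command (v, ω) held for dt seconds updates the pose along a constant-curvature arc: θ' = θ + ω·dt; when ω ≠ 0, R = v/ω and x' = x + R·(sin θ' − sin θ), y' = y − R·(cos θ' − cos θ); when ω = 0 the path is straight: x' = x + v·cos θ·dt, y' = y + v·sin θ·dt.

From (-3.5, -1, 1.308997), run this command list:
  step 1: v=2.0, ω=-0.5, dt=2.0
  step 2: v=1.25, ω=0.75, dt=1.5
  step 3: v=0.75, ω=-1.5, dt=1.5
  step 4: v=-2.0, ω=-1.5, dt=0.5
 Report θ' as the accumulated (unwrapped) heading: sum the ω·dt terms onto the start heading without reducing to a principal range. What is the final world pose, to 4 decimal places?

step 1: θ'=0.3090 (R=-4.0000) → pose (-0.8527, 1.7753, 0.3090)
step 2: θ'=1.4340 (R=1.6667) → pose (0.2915, 3.1357, 1.4340)
step 3: θ'=-0.8160 (R=-0.5000) → pose (1.1511, 3.4101, -0.8160)
step 4: θ'=-1.5660 (R=1.3333) → pose (0.7890, 4.3172, -1.5660)

(0.7890, 4.3172, -1.5660)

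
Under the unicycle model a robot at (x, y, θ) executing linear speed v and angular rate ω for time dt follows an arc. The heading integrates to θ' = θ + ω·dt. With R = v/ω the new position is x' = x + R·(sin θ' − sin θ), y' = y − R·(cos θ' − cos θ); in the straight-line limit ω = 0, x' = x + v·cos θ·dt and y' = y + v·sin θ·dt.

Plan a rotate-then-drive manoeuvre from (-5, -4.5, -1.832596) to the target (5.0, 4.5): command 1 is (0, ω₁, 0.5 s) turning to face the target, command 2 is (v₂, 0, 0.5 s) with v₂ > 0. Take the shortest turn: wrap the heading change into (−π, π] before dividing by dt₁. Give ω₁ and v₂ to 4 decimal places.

heading to target = atan2(4.5−-4.5, 5−-5) = 0.7328
Δθ = wrap(0.7328 − -1.8326) = 2.5654; ω₁ = Δθ/dt₁ = 5.1308
distance = √((5−-5)² + (4.5−-4.5)²) = 13.4536; v₂ = distance/dt₂ = 26.9072

ω₁ = 5.1308, v₂ = 26.9072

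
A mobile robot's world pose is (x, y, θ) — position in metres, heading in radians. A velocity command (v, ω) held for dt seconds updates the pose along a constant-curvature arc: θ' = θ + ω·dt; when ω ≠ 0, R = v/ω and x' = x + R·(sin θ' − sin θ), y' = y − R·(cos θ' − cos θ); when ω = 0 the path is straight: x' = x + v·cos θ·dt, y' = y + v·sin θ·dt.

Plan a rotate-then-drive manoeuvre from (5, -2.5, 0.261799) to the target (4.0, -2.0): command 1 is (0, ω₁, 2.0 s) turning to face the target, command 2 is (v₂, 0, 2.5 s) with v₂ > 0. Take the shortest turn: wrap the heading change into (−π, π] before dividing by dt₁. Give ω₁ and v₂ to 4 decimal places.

heading to target = atan2(-2−-2.5, 4−5) = 2.6779
Δθ = wrap(2.6779 − 0.2618) = 2.4161; ω₁ = Δθ/dt₁ = 1.2081
distance = √((4−5)² + (-2−-2.5)²) = 1.1180; v₂ = distance/dt₂ = 0.4472

ω₁ = 1.2081, v₂ = 0.4472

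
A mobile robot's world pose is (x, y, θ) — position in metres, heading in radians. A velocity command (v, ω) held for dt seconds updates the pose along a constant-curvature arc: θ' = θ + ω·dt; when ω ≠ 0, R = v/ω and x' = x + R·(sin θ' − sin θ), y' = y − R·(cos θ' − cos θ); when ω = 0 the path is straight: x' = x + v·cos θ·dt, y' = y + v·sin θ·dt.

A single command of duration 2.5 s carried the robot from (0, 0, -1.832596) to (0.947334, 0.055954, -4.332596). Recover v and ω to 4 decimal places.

v = -0.5000, ω = -1.0000

Δθ = -4.332596 − -1.832596 = -2.500000
ω = Δθ/dt = -2.500000/2.5 = -1.0000
R = Δx/(sin θ' − sin θ) = 0.5000
v = R·ω = 0.5000·-1.0000 = -0.5000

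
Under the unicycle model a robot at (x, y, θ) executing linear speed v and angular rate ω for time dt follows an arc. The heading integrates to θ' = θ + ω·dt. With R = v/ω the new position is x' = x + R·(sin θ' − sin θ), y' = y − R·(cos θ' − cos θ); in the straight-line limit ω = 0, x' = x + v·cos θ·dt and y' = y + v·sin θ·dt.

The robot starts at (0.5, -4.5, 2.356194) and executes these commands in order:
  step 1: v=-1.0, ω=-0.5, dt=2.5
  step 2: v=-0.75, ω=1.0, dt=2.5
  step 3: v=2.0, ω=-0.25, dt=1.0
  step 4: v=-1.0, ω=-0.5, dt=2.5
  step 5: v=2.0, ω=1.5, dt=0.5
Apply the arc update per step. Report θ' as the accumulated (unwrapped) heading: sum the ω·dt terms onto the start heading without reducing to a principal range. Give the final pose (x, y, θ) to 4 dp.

step 1: θ'=1.1062 (R=2.0000) → pose (0.8738, -6.8103, 1.1062)
step 2: θ'=3.6062 (R=-0.7500) → pose (1.8803, -7.8169, 3.6062)
step 3: θ'=3.3562 (R=-8.0000) → pose (-0.0005, -8.4814, 3.3562)
step 4: θ'=2.1062 (R=2.0000) → pose (2.1455, -9.4151, 2.1062)
step 5: θ'=2.8562 (R=1.3333) → pose (1.3741, -8.8160, 2.8562)

(1.3741, -8.8160, 2.8562)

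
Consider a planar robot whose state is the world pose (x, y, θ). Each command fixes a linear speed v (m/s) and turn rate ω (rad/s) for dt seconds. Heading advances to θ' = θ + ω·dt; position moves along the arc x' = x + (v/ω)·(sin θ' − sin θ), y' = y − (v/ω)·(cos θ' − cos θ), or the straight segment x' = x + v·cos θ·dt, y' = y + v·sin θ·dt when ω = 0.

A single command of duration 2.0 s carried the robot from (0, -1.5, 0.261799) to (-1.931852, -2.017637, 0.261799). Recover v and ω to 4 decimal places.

v = -1.0000, ω = 0.0000

Δθ = 0.261799 − 0.261799 = 0.000000
ω = Δθ/dt = 0.000000/2.0 = 0.0000
ω = 0 → v = (Δx·cos θ + Δy·sin θ)/dt = -1.0000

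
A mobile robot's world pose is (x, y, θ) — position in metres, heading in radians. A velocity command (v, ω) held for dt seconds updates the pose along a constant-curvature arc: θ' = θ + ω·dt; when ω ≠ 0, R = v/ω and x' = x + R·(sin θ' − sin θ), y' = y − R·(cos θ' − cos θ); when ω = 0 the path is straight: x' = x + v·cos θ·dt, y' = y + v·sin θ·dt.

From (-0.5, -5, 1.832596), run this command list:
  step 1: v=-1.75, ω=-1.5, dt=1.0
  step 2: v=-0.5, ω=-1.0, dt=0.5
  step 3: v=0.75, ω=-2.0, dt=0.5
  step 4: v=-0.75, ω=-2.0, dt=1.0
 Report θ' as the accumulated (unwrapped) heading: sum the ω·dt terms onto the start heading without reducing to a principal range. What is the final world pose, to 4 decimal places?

(-0.8556, -6.1256, -3.1674)

step 1: θ'=0.3326 (R=1.1667) → pose (-1.2460, -6.4047, 0.3326)
step 2: θ'=-0.1674 (R=0.5000) → pose (-1.4926, -6.4251, -0.1674)
step 3: θ'=-1.1674 (R=-0.3750) → pose (-1.2101, -6.6477, -1.1674)
step 4: θ'=-3.1674 (R=0.3750) → pose (-0.8556, -6.1256, -3.1674)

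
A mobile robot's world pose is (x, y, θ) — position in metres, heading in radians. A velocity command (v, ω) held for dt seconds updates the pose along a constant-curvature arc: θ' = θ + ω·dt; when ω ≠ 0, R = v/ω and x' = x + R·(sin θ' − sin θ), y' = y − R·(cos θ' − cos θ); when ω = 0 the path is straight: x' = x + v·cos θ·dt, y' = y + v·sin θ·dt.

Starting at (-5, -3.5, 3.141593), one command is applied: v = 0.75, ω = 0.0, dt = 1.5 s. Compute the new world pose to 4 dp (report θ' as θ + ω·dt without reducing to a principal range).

θ' = 3.1416 + 0.0·1.5 = 3.1416
ω = 0 → straight: x' = -5 + 0.75·cos(3.1416)·1.5 = -6.1250
y' = -3.5 + 0.75·sin(3.1416)·1.5 = -3.5000

(-6.1250, -3.5000, 3.1416)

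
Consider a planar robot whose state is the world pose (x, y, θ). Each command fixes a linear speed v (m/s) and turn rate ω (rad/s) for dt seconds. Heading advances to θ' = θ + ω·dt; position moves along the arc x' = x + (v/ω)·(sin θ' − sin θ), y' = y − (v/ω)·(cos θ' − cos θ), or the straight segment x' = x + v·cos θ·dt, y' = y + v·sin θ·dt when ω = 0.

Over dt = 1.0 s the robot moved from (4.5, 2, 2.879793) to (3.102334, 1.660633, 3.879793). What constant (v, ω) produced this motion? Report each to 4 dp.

Δθ = 3.879793 − 2.879793 = 1.000000
ω = Δθ/dt = 1.000000/1.0 = 1.0000
R = Δx/(sin θ' − sin θ) = 1.5000
v = R·ω = 1.5000·1.0000 = 1.5000

v = 1.5000, ω = 1.0000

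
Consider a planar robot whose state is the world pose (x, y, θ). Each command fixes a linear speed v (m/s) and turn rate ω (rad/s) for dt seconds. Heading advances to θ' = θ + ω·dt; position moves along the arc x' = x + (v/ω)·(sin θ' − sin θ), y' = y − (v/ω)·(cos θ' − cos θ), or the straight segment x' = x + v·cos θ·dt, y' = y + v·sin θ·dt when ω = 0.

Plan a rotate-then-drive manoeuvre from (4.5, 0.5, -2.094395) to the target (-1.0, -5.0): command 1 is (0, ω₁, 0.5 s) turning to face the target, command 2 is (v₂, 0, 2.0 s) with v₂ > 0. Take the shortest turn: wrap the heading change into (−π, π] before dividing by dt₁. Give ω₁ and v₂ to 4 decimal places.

heading to target = atan2(-5−0.5, -1−4.5) = -2.3562
Δθ = wrap(-2.3562 − -2.0944) = -0.2618; ω₁ = Δθ/dt₁ = -0.5236
distance = √((-1−4.5)² + (-5−0.5)²) = 7.7782; v₂ = distance/dt₂ = 3.8891

ω₁ = -0.5236, v₂ = 3.8891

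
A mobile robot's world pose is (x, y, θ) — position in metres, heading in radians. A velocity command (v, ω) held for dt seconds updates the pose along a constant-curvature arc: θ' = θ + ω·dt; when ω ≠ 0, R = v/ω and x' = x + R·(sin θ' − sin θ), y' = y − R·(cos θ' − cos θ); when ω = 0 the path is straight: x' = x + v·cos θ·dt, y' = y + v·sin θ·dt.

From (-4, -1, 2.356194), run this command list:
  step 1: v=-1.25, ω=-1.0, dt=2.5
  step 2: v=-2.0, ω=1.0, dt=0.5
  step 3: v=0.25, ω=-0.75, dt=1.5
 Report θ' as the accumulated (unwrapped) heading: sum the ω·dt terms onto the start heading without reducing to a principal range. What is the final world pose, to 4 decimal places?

step 1: θ'=-0.1438 (R=1.2500) → pose (-5.0630, -3.1210, -0.1438)
step 2: θ'=0.3562 (R=-2.0000) → pose (-6.0471, -3.2259, 0.3562)
step 3: θ'=-0.7688 (R=-0.3333) → pose (-5.6991, -3.2987, -0.7688)

(-5.6991, -3.2987, -0.7688)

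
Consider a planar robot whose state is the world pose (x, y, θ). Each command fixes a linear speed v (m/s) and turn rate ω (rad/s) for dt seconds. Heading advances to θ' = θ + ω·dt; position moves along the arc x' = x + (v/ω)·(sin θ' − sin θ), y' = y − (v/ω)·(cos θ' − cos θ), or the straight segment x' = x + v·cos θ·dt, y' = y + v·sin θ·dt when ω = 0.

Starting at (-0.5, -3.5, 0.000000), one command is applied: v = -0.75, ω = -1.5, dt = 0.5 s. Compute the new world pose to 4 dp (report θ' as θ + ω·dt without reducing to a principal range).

(-0.8408, -3.3658, -0.7500)

θ' = 0.0000 + -1.5·0.5 = -0.7500
R = v/ω = -0.75/-1.5 = 0.5000
x' = -0.5 + 0.5000·(sin -0.7500 − sin 0.0000) = -0.8408
y' = -3.5 − 0.5000·(cos -0.7500 − cos 0.0000) = -3.3658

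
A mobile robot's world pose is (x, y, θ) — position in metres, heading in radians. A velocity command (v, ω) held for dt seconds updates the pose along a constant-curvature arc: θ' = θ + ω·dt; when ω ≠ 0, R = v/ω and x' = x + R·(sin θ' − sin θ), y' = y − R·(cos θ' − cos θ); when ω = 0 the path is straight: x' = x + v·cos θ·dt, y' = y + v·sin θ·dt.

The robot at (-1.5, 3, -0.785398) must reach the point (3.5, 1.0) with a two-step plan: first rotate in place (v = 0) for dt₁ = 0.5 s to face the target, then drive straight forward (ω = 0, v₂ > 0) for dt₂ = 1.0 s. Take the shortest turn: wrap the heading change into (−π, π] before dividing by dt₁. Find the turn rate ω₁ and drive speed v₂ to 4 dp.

ω₁ = 0.8098, v₂ = 5.3852

heading to target = atan2(1−3, 3.5−-1.5) = -0.3805
Δθ = wrap(-0.3805 − -0.7854) = 0.4049; ω₁ = Δθ/dt₁ = 0.8098
distance = √((3.5−-1.5)² + (1−3)²) = 5.3852; v₂ = distance/dt₂ = 5.3852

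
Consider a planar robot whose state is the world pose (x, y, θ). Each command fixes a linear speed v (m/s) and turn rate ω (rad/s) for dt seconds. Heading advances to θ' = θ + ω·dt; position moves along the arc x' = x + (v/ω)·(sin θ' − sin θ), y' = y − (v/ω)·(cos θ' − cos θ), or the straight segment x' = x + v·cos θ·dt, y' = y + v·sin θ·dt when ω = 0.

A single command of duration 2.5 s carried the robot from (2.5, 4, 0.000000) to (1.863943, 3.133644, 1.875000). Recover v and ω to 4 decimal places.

v = -0.5000, ω = 0.7500

Δθ = 1.875000 − 0.000000 = 1.875000
ω = Δθ/dt = 1.875000/2.5 = 0.7500
R = −Δy/(cos θ' − cos θ) = -0.6667
v = R·ω = -0.6667·0.7500 = -0.5000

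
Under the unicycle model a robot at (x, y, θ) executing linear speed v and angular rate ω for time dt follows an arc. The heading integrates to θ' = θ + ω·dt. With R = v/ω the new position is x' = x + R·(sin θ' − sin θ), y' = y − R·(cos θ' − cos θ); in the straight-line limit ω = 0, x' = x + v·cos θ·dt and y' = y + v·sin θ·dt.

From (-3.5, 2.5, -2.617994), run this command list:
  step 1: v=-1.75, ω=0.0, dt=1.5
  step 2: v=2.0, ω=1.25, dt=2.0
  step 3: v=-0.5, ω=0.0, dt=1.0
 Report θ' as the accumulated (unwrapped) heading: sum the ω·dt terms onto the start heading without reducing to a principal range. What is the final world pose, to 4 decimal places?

(-1.1116, 0.8968, -0.1180)

step 1: θ'=-2.6180 (straight) → pose (-1.2267, 3.8125, -2.6180)
step 2: θ'=-0.1180 (R=1.6000) → pose (-0.6150, 0.8380, -0.1180)
step 3: θ'=-0.1180 (straight) → pose (-1.1116, 0.8968, -0.1180)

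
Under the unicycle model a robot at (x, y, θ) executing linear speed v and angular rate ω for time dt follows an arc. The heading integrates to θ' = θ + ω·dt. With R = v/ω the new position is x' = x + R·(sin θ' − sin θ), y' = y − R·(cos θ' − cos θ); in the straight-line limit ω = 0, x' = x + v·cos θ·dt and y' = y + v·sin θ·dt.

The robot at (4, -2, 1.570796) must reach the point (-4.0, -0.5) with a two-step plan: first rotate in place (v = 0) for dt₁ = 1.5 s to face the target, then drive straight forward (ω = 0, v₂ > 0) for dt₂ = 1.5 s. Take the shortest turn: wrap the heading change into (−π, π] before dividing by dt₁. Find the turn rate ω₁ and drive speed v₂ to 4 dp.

ω₁ = 0.9236, v₂ = 5.4263

heading to target = atan2(-0.5−-2, -4−4) = 2.9562
Δθ = wrap(2.9562 − 1.5708) = 1.3854; ω₁ = Δθ/dt₁ = 0.9236
distance = √((-4−4)² + (-0.5−-2)²) = 8.1394; v₂ = distance/dt₂ = 5.4263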